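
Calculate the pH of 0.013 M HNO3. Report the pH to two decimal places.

pH = 1.89

HNO3 is a strong acid and dissociates completely, so [H+] = 0.013 M.
pH = -log(0.013) = 1.89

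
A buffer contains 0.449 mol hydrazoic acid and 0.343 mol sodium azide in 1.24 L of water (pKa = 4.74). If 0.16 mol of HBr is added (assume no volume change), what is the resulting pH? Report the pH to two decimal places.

After neutralization: n(HN3) = 0.609 mol, n(N3-) = 0.183 mol.
Henderson–Hasselbalch with mole ratio 0.183/0.609: pH = 4.74 + (-0.522)

pH = 4.22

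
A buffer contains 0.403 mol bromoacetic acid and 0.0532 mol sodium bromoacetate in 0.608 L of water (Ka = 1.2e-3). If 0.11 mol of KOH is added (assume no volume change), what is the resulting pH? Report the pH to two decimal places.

OH- converts BrCH2COOH to BrCH2COO-: BrCH2COOH → 0.293 mol, BrCH2COO- → 0.163 mol.
pKa = −log(1.2 × 10^-3) = 2.921
pH = pKa + log(n_BrCH2COO-/n_BrCH2COOH) = 2.921 + log(0.163/0.293) = 2.921 + (-0.255)

pH = 2.67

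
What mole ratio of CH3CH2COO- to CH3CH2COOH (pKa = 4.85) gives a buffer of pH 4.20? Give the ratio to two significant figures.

ratio = 0.22

pH = pKa + log(r) ⇒ log(r) = 4.20 − 4.85 = -0.65
r = [CH3CH2COO-]/[CH3CH2COOH] = 10^(-0.65) = 0.224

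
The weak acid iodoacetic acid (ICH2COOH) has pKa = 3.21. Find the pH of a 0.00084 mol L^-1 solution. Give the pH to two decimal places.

ICH2COOH ⇌ ICH2COO- + H+
Ka = 10^(−3.21) = 6.17 × 10^-4
From the ICE table, Ka = [H+]²/(0.00084 − [H+]) = 6.17 × 10^-4.
The 5% rule fails; solving [H+]² + Ka·[H+] − Ka·C₀ = 0 exactly:
[H+] = (−Ka + √(Ka² + 4·Ka·C₀))/2 = 4.75 × 10^-4 M
pH = −log(4.75 × 10^-4) = 3.32

pH = 3.32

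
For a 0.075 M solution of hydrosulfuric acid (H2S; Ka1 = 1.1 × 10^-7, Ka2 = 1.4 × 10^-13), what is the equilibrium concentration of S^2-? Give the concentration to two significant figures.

First ionization gives [H+] ≈ [HS-] = 9.08 × 10^-5 M.
Second step: Ka2 = [H+][S^2-]/[HS-] ≈ [S^2-] (since [H+] ≈ [HS-]).
So [S^2-] ≈ Ka2.

1.4 × 10^-13 M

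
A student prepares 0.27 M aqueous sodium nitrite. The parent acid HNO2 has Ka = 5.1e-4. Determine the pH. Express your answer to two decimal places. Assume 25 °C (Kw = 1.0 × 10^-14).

NO2- is the conjugate base of the weak acid HNO2.
Kb = Kw/Ka = 1.0×10^-14 / 5.1 × 10^-4 = 1.96 × 10^-11
Kb = [OH-]²/(0.27 − [OH-]) = 1.96 × 10^-11
Since Kb ≪ C₀, [OH-] ≈ √(Kb·C₀) = 2.30 × 10^-6 M.
Check: 0.00085% ionized — well under 5%, approximation valid.
pOH = −log(2.30 × 10^-6) = 5.64; pH = 14.00 − 5.64 = 8.36

pH = 8.36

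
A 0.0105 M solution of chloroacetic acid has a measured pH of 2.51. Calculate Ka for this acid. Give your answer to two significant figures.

[H+] = 10^(-2.51) = 3.09 × 10^-3 M
At equilibrium [HA] = 0.0105 − 3.09 × 10^-3 = 7.41 × 10^-3 M
Ka = [H+][A-]/[HA] = (3.09 × 10^-3)² / 7.41 × 10^-3 = 1.3 × 10^-3

Ka = 1.3 × 10^-3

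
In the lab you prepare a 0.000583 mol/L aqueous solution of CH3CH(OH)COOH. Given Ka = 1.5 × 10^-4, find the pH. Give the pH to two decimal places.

pH = 3.64

CH3CH(OH)COOH ⇌ CH3CH(OH)COO- + H+
Let x = [H+] at equilibrium. Ka = x²/(0.000583 − x).
x is not negligible relative to C₀; solve x² + 0.00015·x − 8.74e-08 = 0.
x = [−0.00015 + √(0.00015² + 3.5e-07)]/2 = 2.30 × 10^-4 M
pH = −log(2.30 × 10^-4) = 3.64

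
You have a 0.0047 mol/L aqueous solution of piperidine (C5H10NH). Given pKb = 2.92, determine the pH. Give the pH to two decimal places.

pH = 11.27

C5H10NH + H2O ⇌ C5H10NH2+ + OH-
Kb = 10^(−2.92) = 1.20 × 10^-3
From the ICE table, Kb = x²/(0.0047 − x) = 1.20 × 10^-3.
Here C₀/Kb ≈ 3.92, so the small-x approximation fails. Use the quadratic:
x = [−0.0012 + √(0.0012² + 2.26e-05)]/2 = 1.85 × 10^-3 M
pOH = −log(1.85 × 10^-3) = 2.73; pH = 14.00 − 2.73 = 11.27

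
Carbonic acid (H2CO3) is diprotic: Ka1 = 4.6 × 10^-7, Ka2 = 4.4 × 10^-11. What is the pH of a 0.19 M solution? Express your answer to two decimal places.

pH = 3.53

Ka1 ≫ Ka2, so treat the first dissociation as the only significant source of H+.
Ka1 = x²/(0.19 − x) = 4.6 × 10^-7
x ≈ √(4.6 × 10^-7 × 0.19) = 2.96 × 10^-4 M
pH = −log(2.96 × 10^-4) = 3.53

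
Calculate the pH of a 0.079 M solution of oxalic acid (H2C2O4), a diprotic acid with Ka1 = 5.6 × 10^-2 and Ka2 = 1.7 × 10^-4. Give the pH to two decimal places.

pH = 1.35

Ka1 ≫ Ka2, so treat the first dissociation as the only significant source of H+.
Ka1 = x²/(0.079 − x) = 5.6 × 10^-2
Solving the quadratic: x = (−Ka1 + √(Ka1² + 4·Ka1·C₀))/2 = 4.42 × 10^-2 M
pH = −log(4.42 × 10^-2) = 1.35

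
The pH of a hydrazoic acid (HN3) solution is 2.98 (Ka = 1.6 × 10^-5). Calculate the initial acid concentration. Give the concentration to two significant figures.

C₀ = 7.0 × 10^-2 M

[H+] = 10^(-2.98) = 1.05 × 10^-3 M = x
Ka = x²/(C₀ − x) ⇒ C₀ = x + x²/Ka
C₀ = 1.05 × 10^-3 + (1.05 × 10^-3)²/(1.6 × 10^-5) = 7.00 × 10^-2 M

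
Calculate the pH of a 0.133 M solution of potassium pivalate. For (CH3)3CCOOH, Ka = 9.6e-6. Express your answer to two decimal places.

pH = 9.07

(CH3)3CCOO- is the conjugate base of the weak acid (CH3)3CCOOH.
Kb = Kw/Ka = 1.0×10^-14 / 9.6 × 10^-6 = 1.04 × 10^-9
Kb = x²/(0.133 − x) = 1.04 × 10^-9
Since Kb ≪ C₀, x ≈ √(Kb·C₀) = 1.18 × 10^-5 M.
pOH = −log(1.18 × 10^-5) = 4.93; pH = 14.00 − 4.93 = 9.07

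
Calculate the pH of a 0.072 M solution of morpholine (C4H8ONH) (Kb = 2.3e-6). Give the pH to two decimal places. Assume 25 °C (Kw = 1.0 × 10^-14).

pH = 10.61

C4H8ONH + H2O ⇌ C4H8ONH2+ + OH-
Let x = [OH-] at equilibrium. Kb = x²/(0.072 − x).
Assume x ≪ 0.072: x ≈ √(2.3 × 10^-6 × 0.072) = 4.07 × 10^-4 M
Check: 0.57% ionized — well under 5%, approximation valid.
pOH = −log(4.07 × 10^-4) = 3.39; pH = 14.00 − 3.39 = 10.61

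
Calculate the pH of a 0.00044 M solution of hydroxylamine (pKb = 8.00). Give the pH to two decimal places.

pH = 8.32

NH2OH + H2O ⇌ NH3OH+ + OH-
Kb = 10^(−8.00) = 1.00 × 10^-8
Let x = [OH-] at equilibrium. Kb = x²/(0.00044 − x).
Assume x ≪ 0.00044: x ≈ √(1.00 × 10^-8 × 0.00044) = 2.10 × 10^-6 M
Check: 0.48% ionized — well under 5%, approximation valid.
pOH = −log(2.10 × 10^-6) = 5.68; pH = 14.00 − 5.68 = 8.32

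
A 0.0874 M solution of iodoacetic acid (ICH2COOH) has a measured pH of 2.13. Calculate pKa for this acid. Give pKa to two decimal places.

[H+] = 10^(-2.13) = 7.41 × 10^-3 M
At equilibrium [HA] = 0.0874 − 7.41 × 10^-3 = 8.00 × 10^-2 M
Ka = [H+][A-]/[HA] = (7.41 × 10^-3)² / 8.00 × 10^-2 = 6.86 × 10^-4
pKa = -log(6.86 × 10^-4) = 3.16

pKa = 3.16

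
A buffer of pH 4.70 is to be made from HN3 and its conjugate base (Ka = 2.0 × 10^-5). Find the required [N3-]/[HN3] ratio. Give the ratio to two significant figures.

ratio = 1.0

pKa = -log(2.0 × 10^-5) = 4.699
pH = pKa + log(r) ⇒ log(r) = 4.70 − 4.699 = +0.001
r = [N3-]/[HN3] = 10^(+0.001) = 1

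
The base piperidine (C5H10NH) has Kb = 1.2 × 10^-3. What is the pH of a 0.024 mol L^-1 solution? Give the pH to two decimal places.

pH = 11.68

C5H10NH + H2O ⇌ C5H10NH2+ + OH-
Kb = [OH-]²/(0.024 − [OH-]) = 1.2 × 10^-3
The 5% rule fails; solving [OH-]² + Kb·[OH-] − Kb·C₀ = 0 exactly:
[OH-] = (−Kb + √(Kb² + 4·Kb·C₀))/2 = 4.80 × 10^-3 M
pOH = 2.32, so pH = 14.00 − pOH = 11.68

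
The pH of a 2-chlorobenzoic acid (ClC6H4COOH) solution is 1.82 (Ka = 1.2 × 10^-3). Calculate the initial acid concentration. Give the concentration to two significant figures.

C₀ = 2.1 × 10^-1 M

[H+] = 10^(-1.82) = 1.51 × 10^-2 M = x
Ka = x²/(C₀ − x) ⇒ C₀ = x + x²/Ka
C₀ = 1.51 × 10^-2 + (1.51 × 10^-2)²/(1.2 × 10^-3) = 2.05 × 10^-1 M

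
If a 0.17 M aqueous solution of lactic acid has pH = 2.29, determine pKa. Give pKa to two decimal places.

pKa = 3.80

[H+] = 10^(-2.29) = 5.13 × 10^-3 M
At equilibrium [HA] = 0.17 − 5.13 × 10^-3 = 1.65 × 10^-1 M
Ka = [H+][A-]/[HA] = (5.13 × 10^-3)² / 1.65 × 10^-1 = 1.59 × 10^-4
pKa = -log(1.59 × 10^-4) = 3.80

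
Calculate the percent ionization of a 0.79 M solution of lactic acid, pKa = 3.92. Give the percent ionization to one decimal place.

CH3CH(OH)COOH ⇌ CH3CH(OH)COO- + H+; let x = [H+] at equilibrium.
Ka = 10^(−3.92) = 1.20 × 10^-4
x ≈ √(Ka·C₀) = √(1.20 × 10^-4 × 0.79) = 9.74 × 10^-3 M
% ionization = x/C₀ × 100% = 9.74 × 10^-3/0.79 × 100% = 1.2%

1.2%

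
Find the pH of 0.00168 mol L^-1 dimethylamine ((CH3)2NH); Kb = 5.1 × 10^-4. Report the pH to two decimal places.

(CH3)2NH + H2O ⇌ (CH3)2NH2+ + OH-
Kb = [OH-]²/(0.00168 − [OH-]) = 5.1 × 10^-4
The 5% rule fails; solving [OH-]² + Kb·[OH-] − Kb·C₀ = 0 exactly:
[OH-] = (−Kb + √(Kb² + 4·Kb·C₀))/2 = 7.05 × 10^-4 M
pOH = −log(7.05 × 10^-4) = 3.15; pH = 14.00 − 3.15 = 10.85

pH = 10.85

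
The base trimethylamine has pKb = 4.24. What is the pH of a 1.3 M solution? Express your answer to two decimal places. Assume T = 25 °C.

(CH3)3N + H2O ⇌ (CH3)3NH+ + OH-
Kb = 10^(−4.24) = 5.75 × 10^-5
From the ICE table, Kb = [OH-]²/(1.3 − [OH-]) = 5.75 × 10^-5.
Assume [OH-] ≪ 1.3: [OH-] ≈ √(5.75 × 10^-5 × 1.3) = 8.65 × 10^-3 M
Check: 0.67% ionized — well under 5%, approximation valid.
pOH = 2.06, so pH = 14.00 − pOH = 11.94

pH = 11.94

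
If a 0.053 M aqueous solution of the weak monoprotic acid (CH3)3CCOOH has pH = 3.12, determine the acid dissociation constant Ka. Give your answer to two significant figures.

[H+] = 10^(-3.12) = 7.59 × 10^-4 M
At equilibrium [HA] = 0.053 − 7.59 × 10^-4 = 5.22 × 10^-2 M
Ka = [H+][A-]/[HA] = (7.59 × 10^-4)² / 5.22 × 10^-2 = 1.1 × 10^-5

Ka = 1.1 × 10^-5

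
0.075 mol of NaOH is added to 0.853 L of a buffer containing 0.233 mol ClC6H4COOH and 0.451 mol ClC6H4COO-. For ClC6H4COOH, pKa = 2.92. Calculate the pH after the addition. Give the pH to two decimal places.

pH = 3.44

OH- converts ClC6H4COOH to ClC6H4COO-: ClC6H4COOH → 0.158 mol, ClC6H4COO- → 0.526 mol.
Henderson–Hasselbalch with mole ratio 0.526/0.158: pH = 2.92 + (+0.522)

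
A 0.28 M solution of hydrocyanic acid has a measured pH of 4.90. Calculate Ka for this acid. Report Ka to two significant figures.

[H+] = 10^(-4.90) = 1.26 × 10^-5 M
At equilibrium [HA] = 0.28 − 1.26 × 10^-5 = 2.80 × 10^-1 M
Ka = [H+][A-]/[HA] = (1.26 × 10^-5)² / 2.80 × 10^-1 = 5.7 × 10^-10

Ka = 5.7 × 10^-10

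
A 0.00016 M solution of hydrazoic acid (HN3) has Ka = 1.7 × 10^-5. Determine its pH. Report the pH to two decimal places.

HN3 ⇌ N3- + H+
From the ICE table, Ka = [H+]²/(0.00016 − [H+]) = 1.7 × 10^-5.
Here C₀/Ka ≈ 9.41, so the small-[H+] approximation fails. Use the quadratic:
[H+] = (−Ka + √(Ka² + 4·Ka·C₀))/2 = 4.43 × 10^-5 M
pH = −log[H+] = −log(4.43 × 10^-5) = 4.35

pH = 4.35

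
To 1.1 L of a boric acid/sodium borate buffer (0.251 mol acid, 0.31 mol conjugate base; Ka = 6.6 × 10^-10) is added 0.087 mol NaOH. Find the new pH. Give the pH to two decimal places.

pH = 9.56

After neutralization: n(B(OH)3) = 0.164 mol, n(B(OH)4-) = 0.397 mol.
pKa = −log(6.6 × 10^-10) = 9.180
pH = pKa + log(n_B(OH)4-/n_B(OH)3) = 9.180 + log(0.397/0.164) = 9.180 + (+0.384)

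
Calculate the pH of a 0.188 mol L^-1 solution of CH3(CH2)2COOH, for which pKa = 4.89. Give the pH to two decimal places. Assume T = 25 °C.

pH = 2.81

CH3(CH2)2COOH ⇌ CH3(CH2)2COO- + H+
Ka = 10^(−4.89) = 1.29 × 10^-5
From the ICE table, Ka = [H+]²/(0.188 − [H+]) = 1.29 × 10^-5.
Since Ka ≪ C₀, [H+] ≈ √(Ka·C₀) = 1.56 × 10^-3 M.
Check: 0.83% ionized — well under 5%, approximation valid.
pH = −log[H+] = −log(1.56 × 10^-3) = 2.81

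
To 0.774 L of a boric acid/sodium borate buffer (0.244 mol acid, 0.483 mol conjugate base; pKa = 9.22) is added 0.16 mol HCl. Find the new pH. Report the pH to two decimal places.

pH = 9.12

After neutralization: n(B(OH)3) = 0.404 mol, n(B(OH)4-) = 0.323 mol.
pH = pKa + log(n_B(OH)4-/n_B(OH)3) = 9.22 + log(0.323/0.404) = 9.22 + (-0.097)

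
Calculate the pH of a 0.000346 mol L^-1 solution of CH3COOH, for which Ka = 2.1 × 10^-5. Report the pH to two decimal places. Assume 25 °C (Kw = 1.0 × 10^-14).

pH = 4.12

CH3COOH ⇌ CH3COO- + H+
Ka = [H+]²/(0.000346 − [H+]) = 2.1 × 10^-5
The 5% rule fails; solving [H+]² + Ka·[H+] − Ka·C₀ = 0 exactly:
[H+] = (−Ka + √(Ka² + 4·Ka·C₀))/2 = 7.54 × 10^-5 M
pH = −log[H+] = −log(7.54 × 10^-5) = 4.12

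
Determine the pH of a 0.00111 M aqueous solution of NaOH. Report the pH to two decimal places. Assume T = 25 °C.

NaOH is a strong base; [OH-] = 0.00111 M.
pOH = -log(0.00111) = 2.95
pH = 14.00 - 2.95 = 11.05

pH = 11.05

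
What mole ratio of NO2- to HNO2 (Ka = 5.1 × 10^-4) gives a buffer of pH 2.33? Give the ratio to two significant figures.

ratio = 0.11

pKa = -log(5.1 × 10^-4) = 3.292
pH = pKa + log(r) ⇒ log(r) = 2.33 − 3.292 = -0.962
r = [NO2-]/[HNO2] = 10^(-0.962) = 0.109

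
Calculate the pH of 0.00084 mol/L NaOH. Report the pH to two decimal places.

NaOH is a strong base; [OH-] = 0.00084 M.
pOH = -log(0.00084) = 3.08
pH = 14.00 - 3.08 = 10.92

pH = 10.92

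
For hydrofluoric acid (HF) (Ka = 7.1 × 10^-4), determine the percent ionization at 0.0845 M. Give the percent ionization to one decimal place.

8.8%

HF ⇌ F- + H+; let x = [H+] at equilibrium.
Ka = x²/(C₀ − x); solving the quadratic gives x = 7.40 × 10^-3 M.
Fraction ionized = 7.40 × 10^-3 / 0.0845 = 0.0876 → 8.8%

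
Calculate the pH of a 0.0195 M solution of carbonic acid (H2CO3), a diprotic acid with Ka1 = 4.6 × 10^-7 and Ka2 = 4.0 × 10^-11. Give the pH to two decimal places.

Since Ka1 ≫ Ka2, the first ionization dominates [H+].
Ka1 = x²/(0.0195 − x) = 4.6 × 10^-7
x ≈ √(4.6 × 10^-7 × 0.0195) = 9.47 × 10^-5 M
pH = −log(9.47 × 10^-5) = 4.02

pH = 4.02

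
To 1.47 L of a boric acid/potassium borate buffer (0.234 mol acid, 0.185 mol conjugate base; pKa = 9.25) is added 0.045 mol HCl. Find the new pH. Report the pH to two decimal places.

pH = 8.95

Added H+ converts B(OH)4- to B(OH)3: B(OH)3 → 0.279 mol, B(OH)4- → 0.14 mol.
Henderson–Hasselbalch with mole ratio 0.14/0.279: pH = 9.25 + (-0.299)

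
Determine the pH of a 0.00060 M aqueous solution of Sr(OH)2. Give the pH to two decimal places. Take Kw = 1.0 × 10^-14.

Sr(OH)2 is a strong base (each formula unit releases 2 OH-); [OH-] = 0.0012 M.
pOH = -log(0.0012) = 2.92
pH = 14.00 - 2.92 = 11.08

pH = 11.08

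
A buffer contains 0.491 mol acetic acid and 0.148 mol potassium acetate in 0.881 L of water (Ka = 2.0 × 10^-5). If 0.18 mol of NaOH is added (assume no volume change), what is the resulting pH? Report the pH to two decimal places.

pH = 4.72

After neutralization: n(CH3COOH) = 0.311 mol, n(CH3COO-) = 0.328 mol.
pKa = −log(2.0 × 10^-5) = 4.699
Henderson–Hasselbalch with mole ratio 0.328/0.311: pH = 4.699 + (+0.023)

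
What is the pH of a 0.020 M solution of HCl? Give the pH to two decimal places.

HCl is a strong acid and dissociates completely, so [H+] = 0.020 M.
pH = -log(0.02) = 1.70

pH = 1.70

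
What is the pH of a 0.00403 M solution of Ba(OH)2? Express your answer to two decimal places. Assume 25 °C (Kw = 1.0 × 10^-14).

pH = 11.91

Ba(OH)2 is a strong base (each formula unit releases 2 OH-); [OH-] = 0.00806 M.
pOH = -log(0.00806) = 2.09
pH = 14.00 - 2.09 = 11.91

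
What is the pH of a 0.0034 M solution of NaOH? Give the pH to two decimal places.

pH = 11.53

NaOH is a strong base; [OH-] = 0.0034 M.
pOH = -log(0.0034) = 2.47
pH = 14.00 - 2.47 = 11.53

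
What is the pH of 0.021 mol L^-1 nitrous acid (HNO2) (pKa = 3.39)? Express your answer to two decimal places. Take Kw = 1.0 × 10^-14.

HNO2 ⇌ NO2- + H+
Ka = 10^(−3.39) = 4.07 × 10^-4
Ka = [H+]²/(0.021 − [H+]) = 4.07 × 10^-4
[H+] is not negligible relative to C₀; solve [H+]² + 0.000407·[H+] − 8.55e-06 = 0.
[H+] = (−Ka + √(Ka² + 4·Ka·C₀))/2 = 2.73 × 10^-3 M
pH = −log[H+] = −log(2.73 × 10^-3) = 2.56

pH = 2.56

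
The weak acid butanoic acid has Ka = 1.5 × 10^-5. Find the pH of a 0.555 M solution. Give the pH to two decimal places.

CH3(CH2)2COOH ⇌ CH3(CH2)2COO- + H+
Ka = [H+]²/(0.555 − [H+]) = 1.5 × 10^-5
Neglecting [H+] in the denominator: [H+] = √(1.5 × 10^-5 × 0.555) = 2.89 × 10^-3 M
Check: 0.52% ionized — well under 5%, approximation valid.
pH = −log(2.89 × 10^-3) = 2.54

pH = 2.54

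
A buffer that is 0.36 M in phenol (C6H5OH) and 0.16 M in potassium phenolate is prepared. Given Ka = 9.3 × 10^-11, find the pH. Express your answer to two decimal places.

pH = 9.68

pKa = −log(9.3 × 10^-11) = 10.032
pH = pKa + log([A⁻]/[HA]) = 10.032 + log(0.16/0.36)
pH = 10.032 + (-0.352) = 9.68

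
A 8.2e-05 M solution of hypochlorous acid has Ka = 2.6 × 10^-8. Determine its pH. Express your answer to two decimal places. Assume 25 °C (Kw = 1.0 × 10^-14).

HOCl ⇌ OCl- + H+
Ka = x²/(8.2e-05 − x) = 2.6 × 10^-8
Assume x ≪ 8.2e-05: x ≈ √(2.6 × 10^-8 × 8.2e-05) = 1.46 × 10^-6 M
pH = −log(1.46 × 10^-6) = 5.84

pH = 5.84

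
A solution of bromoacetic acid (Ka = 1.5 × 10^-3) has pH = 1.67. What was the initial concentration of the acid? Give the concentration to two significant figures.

C₀ = 3.3 × 10^-1 M

[H+] = 10^(-1.67) = 2.14 × 10^-2 M = x
Ka = x²/(C₀ − x) ⇒ C₀ = x + x²/Ka
C₀ = 2.14 × 10^-2 + (2.14 × 10^-2)²/(1.5 × 10^-3) = 3.27 × 10^-1 M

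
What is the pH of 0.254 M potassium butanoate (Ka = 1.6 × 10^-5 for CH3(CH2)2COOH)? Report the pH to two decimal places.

pH = 9.10

CH3(CH2)2COO- is the conjugate base of the weak acid CH3(CH2)2COOH.
Kb = Kw/Ka = 1.0×10^-14 / 1.6 × 10^-5 = 6.25 × 10^-10
Kb = [OH-]²/(0.254 − [OH-]) = 6.25 × 10^-10
Since Kb ≪ C₀, [OH-] ≈ √(Kb·C₀) = 1.26 × 10^-5 M.
([OH-]/C₀ = 0.005% < 5%, so the approximation holds.)
pOH = −log(1.26 × 10^-5) = 4.90; pH = 14.00 − 4.90 = 9.10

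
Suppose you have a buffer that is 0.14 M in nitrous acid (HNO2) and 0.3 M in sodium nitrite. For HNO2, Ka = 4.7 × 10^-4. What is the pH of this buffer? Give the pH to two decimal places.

pKa = −log(4.7 × 10^-4) = 3.328
Henderson–Hasselbalch: pH = pKa + log([NO2-]/[HNO2]) = 3.328 + log(0.3/0.14)
pH = 3.328 + (+0.331) = 3.66

pH = 3.66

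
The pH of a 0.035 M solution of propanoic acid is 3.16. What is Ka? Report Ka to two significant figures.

Ka = 1.4 × 10^-5

[H+] = 10^(-3.16) = 6.92 × 10^-4 M
At equilibrium [HA] = 0.035 − 6.92 × 10^-4 = 3.43 × 10^-2 M
Ka = [H+][A-]/[HA] = (6.92 × 10^-4)² / 3.43 × 10^-2 = 1.4 × 10^-5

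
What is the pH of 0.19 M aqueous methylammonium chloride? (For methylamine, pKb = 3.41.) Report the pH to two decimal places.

pH = 5.66

CH3NH3+ is the conjugate acid of the weak base CH3NH2.
Kb = 10^(−3.41) = 3.89 × 10^-4
Ka = Kw/Kb = 1.0×10^-14 / 3.89 × 10^-4 = 2.57 × 10^-11
Ka = [H+]²/(0.19 − [H+]) = 2.57 × 10^-11
Neglecting [H+] in the denominator: [H+] = √(2.57 × 10^-11 × 0.19) = 2.21 × 10^-6 M
pH = −log(2.21 × 10^-6) = 5.66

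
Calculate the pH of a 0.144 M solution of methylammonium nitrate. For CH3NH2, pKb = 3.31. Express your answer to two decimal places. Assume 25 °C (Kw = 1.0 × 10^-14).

pH = 5.77

CH3NH3+ is the conjugate acid of the weak base CH3NH2.
Kb = 10^(−3.31) = 4.90 × 10^-4
Ka = Kw/Kb = 1.0×10^-14 / 4.90 × 10^-4 = 2.04 × 10^-11
Ka = [H+]²/(0.144 − [H+]) = 2.04 × 10^-11
Since Ka ≪ C₀, [H+] ≈ √(Ka·C₀) = 1.71 × 10^-6 M.
Check: 0.0012% ionized — well under 5%, approximation valid.
pH = −log[H+] = −log(1.71 × 10^-6) = 5.77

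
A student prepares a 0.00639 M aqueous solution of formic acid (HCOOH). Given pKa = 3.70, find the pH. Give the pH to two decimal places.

pH = 2.99

HCOOH ⇌ HCOO- + H+
Ka = 10^(−3.70) = 2.00 × 10^-4
From the ICE table, Ka = x²/(0.00639 − x) = 2.00 × 10^-4.
The 5% rule fails; solving x² + Ka·x − Ka·C₀ = 0 exactly:
x = (−Ka + √(Ka² + 4·Ka·C₀))/2 = 1.03 × 10^-3 M
pH = −log(1.03 × 10^-3) = 2.99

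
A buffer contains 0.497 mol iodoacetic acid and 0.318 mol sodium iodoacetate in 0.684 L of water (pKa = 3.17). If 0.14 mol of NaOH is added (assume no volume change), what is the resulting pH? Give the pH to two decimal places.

After neutralization: n(ICH2COOH) = 0.357 mol, n(ICH2COO-) = 0.458 mol.
pH = pKa + log(n_ICH2COO-/n_ICH2COOH) = 3.17 + log(0.458/0.357) = 3.17 + (+0.108)

pH = 3.28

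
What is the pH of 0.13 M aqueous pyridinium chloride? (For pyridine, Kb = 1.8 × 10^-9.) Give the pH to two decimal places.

pH = 3.07

C5H5NH+ is the conjugate acid of the weak base C5H5N.
Ka = Kw/Kb = 1.0×10^-14 / 1.8 × 10^-9 = 5.56 × 10^-6
From the ICE table, Ka = x²/(0.13 − x) = 5.56 × 10^-6.
Assume x ≪ 0.13: x ≈ √(5.56 × 10^-6 × 0.13) = 8.50 × 10^-4 M
(x/C₀ = 0.65% < 5%, so the approximation holds.)
pH = −log(8.50 × 10^-4) = 3.07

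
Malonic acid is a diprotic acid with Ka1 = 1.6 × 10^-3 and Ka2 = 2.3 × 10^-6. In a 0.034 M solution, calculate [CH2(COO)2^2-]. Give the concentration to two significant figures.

2.3 × 10^-6 M

First ionization gives [H+] ≈ [CH2(COOH)COO-] = 6.62 × 10^-3 M.
Second step: Ka2 = [H+][CH2(COO)2^2-]/[CH2(COOH)COO-] ≈ [CH2(COO)2^2-] (since [H+] ≈ [CH2(COOH)COO-]).
So [CH2(COO)2^2-] ≈ Ka2.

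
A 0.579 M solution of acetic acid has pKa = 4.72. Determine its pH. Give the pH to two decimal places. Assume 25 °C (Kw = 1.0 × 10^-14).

pH = 2.48

CH3COOH ⇌ CH3COO- + H+
Ka = 10^(−4.72) = 1.91 × 10^-5
Let x = [H+] at equilibrium. Ka = x²/(0.579 − x).
Neglecting x in the denominator: x = √(1.91 × 10^-5 × 0.579) = 3.33 × 10^-3 M
Check: 0.57% ionized — well under 5%, approximation valid.
pH = −log(3.33 × 10^-3) = 2.48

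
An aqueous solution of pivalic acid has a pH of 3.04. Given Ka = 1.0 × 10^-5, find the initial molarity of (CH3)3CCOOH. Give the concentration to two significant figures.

C₀ = 8.4 × 10^-2 M

[H+] = 10^(-3.04) = 9.12 × 10^-4 M = x
Ka = x²/(C₀ − x) ⇒ C₀ = x + x²/Ka
C₀ = 9.12 × 10^-4 + (9.12 × 10^-4)²/(1.0 × 10^-5) = 8.41 × 10^-2 M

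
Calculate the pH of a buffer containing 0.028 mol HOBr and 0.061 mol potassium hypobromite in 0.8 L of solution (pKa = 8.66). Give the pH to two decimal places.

pH = 9.00

Henderson–Hasselbalch: pH = pKa + log([OBr-]/[HOBr]) = 8.66 + log(0.061/0.028)
pH = 8.66 + (+0.338) = 9.00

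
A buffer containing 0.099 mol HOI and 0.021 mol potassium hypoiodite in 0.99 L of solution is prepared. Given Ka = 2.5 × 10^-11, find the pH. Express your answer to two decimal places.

pKa = −log(2.5 × 10^-11) = 10.602
pH = pKa + log([A⁻]/[HA]) = 10.602 + log(0.021/0.099)
pH = 10.602 + (-0.673) = 9.93

pH = 9.93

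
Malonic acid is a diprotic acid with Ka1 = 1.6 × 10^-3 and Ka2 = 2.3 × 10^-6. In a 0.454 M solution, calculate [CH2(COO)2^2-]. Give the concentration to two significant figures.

2.3 × 10^-6 M

First ionization gives [H+] ≈ [CH2(COOH)COO-] = 2.62 × 10^-2 M.
Second step: Ka2 = [H+][CH2(COO)2^2-]/[CH2(COOH)COO-] ≈ [CH2(COO)2^2-] (since [H+] ≈ [CH2(COOH)COO-]).
So [CH2(COO)2^2-] ≈ Ka2.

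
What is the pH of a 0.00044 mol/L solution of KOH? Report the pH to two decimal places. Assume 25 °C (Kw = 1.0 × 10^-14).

KOH is a strong base; [OH-] = 0.00044 M.
pOH = -log(0.00044) = 3.36
pH = 14.00 - 3.36 = 10.64

pH = 10.64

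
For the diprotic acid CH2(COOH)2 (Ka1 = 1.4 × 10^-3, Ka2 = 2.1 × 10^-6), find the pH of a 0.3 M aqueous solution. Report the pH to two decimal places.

pH = 1.70

Since Ka1 ≫ Ka2, the first ionization dominates [H+].
Ka1 = x²/(0.3 − x) = 1.4 × 10^-3
Solving the quadratic: x = (−Ka1 + √(Ka1² + 4·Ka1·C₀))/2 = 1.98 × 10^-2 M
pH = −log(1.98 × 10^-2) = 1.70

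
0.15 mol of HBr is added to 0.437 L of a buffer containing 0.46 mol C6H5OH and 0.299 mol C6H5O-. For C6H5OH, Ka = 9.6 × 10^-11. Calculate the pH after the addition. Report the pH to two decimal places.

pH = 9.41

After neutralization: n(C6H5OH) = 0.61 mol, n(C6H5O-) = 0.149 mol.
pKa = −log(9.6 × 10^-11) = 10.018
Henderson–Hasselbalch with mole ratio 0.149/0.61: pH = 10.018 + (-0.612)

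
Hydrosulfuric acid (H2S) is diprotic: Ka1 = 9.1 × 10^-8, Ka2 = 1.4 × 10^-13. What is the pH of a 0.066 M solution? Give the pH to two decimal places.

Ka1 ≫ Ka2, so treat the first dissociation as the only significant source of H+.
Ka1 = x²/(0.066 − x) = 9.1 × 10^-8
x ≈ √(9.1 × 10^-8 × 0.066) = 7.75 × 10^-5 M
pH = −log(7.75 × 10^-5) = 4.11

pH = 4.11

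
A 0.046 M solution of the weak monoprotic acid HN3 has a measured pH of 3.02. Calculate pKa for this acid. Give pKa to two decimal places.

pKa = 4.69

[H+] = 10^(-3.02) = 9.55 × 10^-4 M
At equilibrium [HA] = 0.046 − 9.55 × 10^-4 = 4.50 × 10^-2 M
Ka = [H+][A-]/[HA] = (9.55 × 10^-4)² / 4.50 × 10^-2 = 2.03 × 10^-5
pKa = -log(2.03 × 10^-5) = 4.69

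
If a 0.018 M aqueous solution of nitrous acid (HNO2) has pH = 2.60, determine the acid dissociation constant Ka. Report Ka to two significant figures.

Ka = 4.1 × 10^-4

[H+] = 10^(-2.60) = 2.51 × 10^-3 M
At equilibrium [HA] = 0.018 − 2.51 × 10^-3 = 1.55 × 10^-2 M
Ka = [H+][A-]/[HA] = (2.51 × 10^-3)² / 1.55 × 10^-2 = 4.1 × 10^-4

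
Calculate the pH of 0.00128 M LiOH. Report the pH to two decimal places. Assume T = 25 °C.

LiOH is a strong base; [OH-] = 0.00128 M.
pOH = -log(0.00128) = 2.89
pH = 14.00 - 2.89 = 11.11

pH = 11.11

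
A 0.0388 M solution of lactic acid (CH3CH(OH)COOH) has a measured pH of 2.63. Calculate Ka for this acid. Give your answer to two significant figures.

Ka = 1.5 × 10^-4

[H+] = 10^(-2.63) = 2.34 × 10^-3 M
At equilibrium [HA] = 0.0388 − 2.34 × 10^-3 = 3.65 × 10^-2 M
Ka = [H+][A-]/[HA] = (2.34 × 10^-3)² / 3.65 × 10^-2 = 1.5 × 10^-4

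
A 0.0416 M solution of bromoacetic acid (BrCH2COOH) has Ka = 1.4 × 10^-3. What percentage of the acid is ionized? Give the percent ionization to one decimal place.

BrCH2COOH ⇌ BrCH2COO- + H+; let x = [H+] at equilibrium.
Ka = x²/(C₀ − x); solving the quadratic gives x = 6.96 × 10^-3 M.
% ionization = x/C₀ × 100% = 6.96 × 10^-3/0.0416 × 100% = 16.7%

16.7%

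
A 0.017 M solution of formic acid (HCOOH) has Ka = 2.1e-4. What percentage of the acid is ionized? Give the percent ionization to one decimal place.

10.5%

HCOOH ⇌ HCOO- + H+; let x = [H+] at equilibrium.
Ka = x²/(C₀ − x); solving the quadratic gives x = 1.79 × 10^-3 M.
% ionization = x/C₀ × 100% = 1.79 × 10^-3/0.017 × 100% = 10.5%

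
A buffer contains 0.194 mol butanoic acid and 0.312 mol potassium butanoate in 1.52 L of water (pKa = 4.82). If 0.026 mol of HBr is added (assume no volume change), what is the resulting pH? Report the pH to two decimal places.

pH = 4.93

Added H+ converts CH3(CH2)2COO- to CH3(CH2)2COOH: CH3(CH2)2COOH → 0.22 mol, CH3(CH2)2COO- → 0.286 mol.
pH = pKa + log(n_CH3(CH2)2COO-/n_CH3(CH2)2COOH) = 4.82 + log(0.286/0.22) = 4.82 + (+0.114)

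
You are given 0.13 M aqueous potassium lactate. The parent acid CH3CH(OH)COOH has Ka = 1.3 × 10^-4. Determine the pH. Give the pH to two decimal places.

pH = 8.50

CH3CH(OH)COO- is the conjugate base of the weak acid CH3CH(OH)COOH.
Kb = Kw/Ka = 1.0×10^-14 / 1.3 × 10^-4 = 7.69 × 10^-11
Kb = [OH-]²/(0.13 − [OH-]) = 7.69 × 10^-11
Neglecting [OH-] in the denominator: [OH-] = √(7.69 × 10^-11 × 0.13) = 3.16 × 10^-6 M
([OH-]/C₀ = 0.0024% < 5%, so the approximation holds.)
pOH = 5.50, so pH = 14.00 − pOH = 8.50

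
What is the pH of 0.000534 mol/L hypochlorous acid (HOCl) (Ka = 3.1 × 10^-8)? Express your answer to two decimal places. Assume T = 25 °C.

HOCl ⇌ OCl- + H+
Ka = [H+]²/(0.000534 − [H+]) = 3.1 × 10^-8
Neglecting [H+] in the denominator: [H+] = √(3.1 × 10^-8 × 0.000534) = 4.07 × 10^-6 M
Check: 0.76% ionized — well under 5%, approximation valid.
pH = −log(4.07 × 10^-6) = 5.39

pH = 5.39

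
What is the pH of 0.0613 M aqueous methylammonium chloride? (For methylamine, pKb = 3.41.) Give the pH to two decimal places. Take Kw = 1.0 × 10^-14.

pH = 5.90

CH3NH3+ is the conjugate acid of the weak base CH3NH2.
Kb = 10^(−3.41) = 3.89 × 10^-4
Ka = Kw/Kb = 1.0×10^-14 / 3.89 × 10^-4 = 2.57 × 10^-11
From the ICE table, Ka = x²/(0.0613 − x) = 2.57 × 10^-11.
Neglecting x in the denominator: x = √(2.57 × 10^-11 × 0.0613) = 1.26 × 10^-6 M
(x/C₀ = 0.002% < 5%, so the approximation holds.)
pH = −log(1.26 × 10^-6) = 5.90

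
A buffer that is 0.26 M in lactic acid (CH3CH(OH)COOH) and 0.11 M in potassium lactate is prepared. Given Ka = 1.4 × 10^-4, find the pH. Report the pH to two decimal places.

pKa = −log(1.4 × 10^-4) = 3.854
pH = pKa + log([A⁻]/[HA]) = 3.854 + log(0.11/0.26)
pH = 3.854 + (-0.374) = 3.48

pH = 3.48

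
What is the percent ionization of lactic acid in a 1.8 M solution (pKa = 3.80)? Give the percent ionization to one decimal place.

CH3CH(OH)COOH ⇌ CH3CH(OH)COO- + H+; let x = [H+] at equilibrium.
Ka = 10^(−3.80) = 1.58 × 10^-4
x ≈ √(Ka·C₀) = √(1.58 × 10^-4 × 1.8) = 1.69 × 10^-2 M
Fraction ionized = 1.69 × 10^-2 / 1.8 = 0.0094 → 0.9%

0.9%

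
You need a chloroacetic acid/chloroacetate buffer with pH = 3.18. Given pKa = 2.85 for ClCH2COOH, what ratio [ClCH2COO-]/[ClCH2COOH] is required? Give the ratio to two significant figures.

ratio = 2.1

pH = pKa + log(r) ⇒ log(r) = 3.18 − 2.85 = +0.33
r = [ClCH2COO-]/[ClCH2COOH] = 10^(+0.33) = 2.14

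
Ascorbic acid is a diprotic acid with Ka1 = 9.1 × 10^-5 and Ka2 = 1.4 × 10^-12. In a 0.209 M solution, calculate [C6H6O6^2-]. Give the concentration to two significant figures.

First ionization gives [H+] ≈ [HC6H6O6-] = 4.36 × 10^-3 M.
Second step: Ka2 = [H+][C6H6O6^2-]/[HC6H6O6-] ≈ [C6H6O6^2-] (since [H+] ≈ [HC6H6O6-]).
So [C6H6O6^2-] ≈ Ka2.

1.4 × 10^-12 M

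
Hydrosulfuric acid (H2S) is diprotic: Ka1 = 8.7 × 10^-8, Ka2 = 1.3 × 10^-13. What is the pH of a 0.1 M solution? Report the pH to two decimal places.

pH = 4.03

Since Ka1 ≫ Ka2, the first ionization dominates [H+].
Ka1 = x²/(0.1 − x) = 8.7 × 10^-8
x ≈ √(8.7 × 10^-8 × 0.1) = 9.33 × 10^-5 M
pH = −log(9.33 × 10^-5) = 4.03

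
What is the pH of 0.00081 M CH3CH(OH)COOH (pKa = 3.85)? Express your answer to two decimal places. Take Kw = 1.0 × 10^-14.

pH = 3.56

CH3CH(OH)COOH ⇌ CH3CH(OH)COO- + H+
Ka = 10^(−3.85) = 1.41 × 10^-4
From the ICE table, Ka = [H+]²/(0.00081 − [H+]) = 1.41 × 10^-4.
Here C₀/Ka ≈ 5.74, so the small-[H+] approximation fails. Use the quadratic:
[H+] = [−0.000141 + √(0.000141² + 4.57e-07)]/2 = 2.75 × 10^-4 M
pH = −log[H+] = −log(2.75 × 10^-4) = 3.56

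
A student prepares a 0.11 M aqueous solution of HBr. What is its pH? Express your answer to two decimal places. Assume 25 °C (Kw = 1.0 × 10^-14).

HBr is a strong acid and dissociates completely, so [H+] = 0.11 M.
pH = -log(0.11) = 0.96

pH = 0.96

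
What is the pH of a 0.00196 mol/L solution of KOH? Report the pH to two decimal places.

KOH is a strong base; [OH-] = 0.00196 M.
pOH = -log(0.00196) = 2.71
pH = 14.00 - 2.71 = 11.29

pH = 11.29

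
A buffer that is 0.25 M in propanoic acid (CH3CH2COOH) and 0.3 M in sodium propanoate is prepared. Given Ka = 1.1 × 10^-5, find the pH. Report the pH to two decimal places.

pH = 5.04

pKa = −log(1.1 × 10^-5) = 4.959
pH = pKa + log([A⁻]/[HA]) = 4.959 + log(0.3/0.25)
pH = 4.959 + (+0.079) = 5.04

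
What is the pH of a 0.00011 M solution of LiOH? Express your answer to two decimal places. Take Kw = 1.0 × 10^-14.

LiOH is a strong base; [OH-] = 0.00011 M.
pOH = -log(0.00011) = 3.96
pH = 14.00 - 3.96 = 10.04

pH = 10.04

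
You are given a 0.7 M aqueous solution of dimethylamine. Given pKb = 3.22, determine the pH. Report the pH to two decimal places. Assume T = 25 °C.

(CH3)2NH + H2O ⇌ (CH3)2NH2+ + OH-
Kb = 10^(−3.22) = 6.03 × 10^-4
Let x = [OH-] at equilibrium. Kb = x²/(0.7 − x).
Neglecting x in the denominator: x = √(6.03 × 10^-4 × 0.7) = 2.05 × 10^-2 M
(x/C₀ = 2.9% < 5%, so the approximation holds.)
pOH = −log(2.05 × 10^-2) = 1.69; pH = 14.00 − 1.69 = 12.31

pH = 12.31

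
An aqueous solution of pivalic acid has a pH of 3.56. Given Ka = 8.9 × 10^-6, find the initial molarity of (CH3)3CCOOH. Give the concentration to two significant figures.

C₀ = 8.8 × 10^-3 M

[H+] = 10^(-3.56) = 2.75 × 10^-4 M = x
Ka = x²/(C₀ − x) ⇒ C₀ = x + x²/Ka
C₀ = 2.75 × 10^-4 + (2.75 × 10^-4)²/(8.9 × 10^-6) = 8.77 × 10^-3 M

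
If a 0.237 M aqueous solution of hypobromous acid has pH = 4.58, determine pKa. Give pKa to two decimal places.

[H+] = 10^(-4.58) = 2.63 × 10^-5 M
At equilibrium [HA] = 0.237 − 2.63 × 10^-5 = 2.37 × 10^-1 M
Ka = [H+][A-]/[HA] = (2.63 × 10^-5)² / 2.37 × 10^-1 = 2.92 × 10^-9
pKa = -log(2.92 × 10^-9) = 8.53

pKa = 8.53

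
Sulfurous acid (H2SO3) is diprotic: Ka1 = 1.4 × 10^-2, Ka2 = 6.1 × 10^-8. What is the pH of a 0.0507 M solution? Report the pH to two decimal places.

pH = 1.69

Since Ka1 ≫ Ka2, the first ionization dominates [H+].
Ka1 = x²/(0.0507 − x) = 1.4 × 10^-2
Solving the quadratic: x = (−Ka1 + √(Ka1² + 4·Ka1·C₀))/2 = 2.05 × 10^-2 M
pH = −log(2.05 × 10^-2) = 1.69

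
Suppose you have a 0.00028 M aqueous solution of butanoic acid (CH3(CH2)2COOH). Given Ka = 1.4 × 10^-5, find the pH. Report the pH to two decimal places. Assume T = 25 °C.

CH3(CH2)2COOH ⇌ CH3(CH2)2COO- + H+
From the ICE table, Ka = [H+]²/(0.00028 − [H+]) = 1.4 × 10^-5.
Here C₀/Ka ≈ 20, so the small-[H+] approximation fails. Use the quadratic:
[H+] = [−1.4e-05 + √(1.4e-05² + 1.57e-08)]/2 = 5.60 × 10^-5 M
pH = −log[H+] = −log(5.60 × 10^-5) = 4.25

pH = 4.25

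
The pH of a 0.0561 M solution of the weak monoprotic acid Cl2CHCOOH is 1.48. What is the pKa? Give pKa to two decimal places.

[H+] = 10^(-1.48) = 3.31 × 10^-2 M
At equilibrium [HA] = 0.0561 − 3.31 × 10^-2 = 2.30 × 10^-2 M
Ka = [H+][A-]/[HA] = (3.31 × 10^-2)² / 2.30 × 10^-2 = 4.76 × 10^-2
pKa = -log(4.76 × 10^-2) = 1.32

pKa = 1.32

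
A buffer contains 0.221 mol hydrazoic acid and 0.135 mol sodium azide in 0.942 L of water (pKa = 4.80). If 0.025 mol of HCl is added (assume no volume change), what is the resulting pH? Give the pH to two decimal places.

Added H+ converts N3- to HN3: HN3 → 0.246 mol, N3- → 0.11 mol.
pH = pKa + log([A⁻]/[HA]) = 4.80 + log(0.11/0.246) = 4.80 -0.350

pH = 4.45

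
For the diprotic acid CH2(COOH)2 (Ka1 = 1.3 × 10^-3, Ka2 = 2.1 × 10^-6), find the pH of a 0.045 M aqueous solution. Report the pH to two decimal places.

pH = 2.15

Ka1 ≫ Ka2, so treat the first dissociation as the only significant source of H+.
Ka1 = x²/(0.045 − x) = 1.3 × 10^-3
Solving the quadratic: x = (−Ka1 + √(Ka1² + 4·Ka1·C₀))/2 = 7.03 × 10^-3 M
pH = −log(7.03 × 10^-3) = 2.15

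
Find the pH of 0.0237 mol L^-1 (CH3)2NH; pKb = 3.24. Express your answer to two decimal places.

pH = 11.53

(CH3)2NH + H2O ⇌ (CH3)2NH2+ + OH-
Kb = 10^(−3.24) = 5.75 × 10^-4
Let x = [OH-] at equilibrium. Kb = x²/(0.0237 − x).
Here C₀/Kb ≈ 41.2, so the small-x approximation fails. Use the quadratic:
x = (−Kb + √(Kb² + 4·Kb·C₀))/2 = 3.42 × 10^-3 M
pOH = −log(3.42 × 10^-3) = 2.47; pH = 14.00 − 2.47 = 11.53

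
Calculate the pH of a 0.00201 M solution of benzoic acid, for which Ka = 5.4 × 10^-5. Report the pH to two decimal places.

pH = 3.52

C6H5COOH ⇌ C6H5COO- + H+
Ka = [H+]²/(0.00201 − [H+]) = 5.4 × 10^-5
The 5% rule fails; solving [H+]² + Ka·[H+] − Ka·C₀ = 0 exactly:
[H+] = [−5.4e-05 + √(5.4e-05² + 4.34e-07)]/2 = 3.04 × 10^-4 M
pH = −log[H+] = −log(3.04 × 10^-4) = 3.52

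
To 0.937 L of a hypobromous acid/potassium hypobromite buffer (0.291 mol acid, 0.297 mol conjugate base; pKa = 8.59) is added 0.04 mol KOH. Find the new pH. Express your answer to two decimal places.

OH- converts HOBr to OBr-: HOBr → 0.251 mol, OBr- → 0.337 mol.
pH = pKa + log([A⁻]/[HA]) = 8.59 + log(0.337/0.251) = 8.59 +0.128

pH = 8.72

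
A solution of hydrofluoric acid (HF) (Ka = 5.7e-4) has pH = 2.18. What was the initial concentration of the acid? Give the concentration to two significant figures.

[H+] = 10^(-2.18) = 6.61 × 10^-3 M = x
Ka = x²/(C₀ − x) ⇒ C₀ = x + x²/Ka
C₀ = 6.61 × 10^-3 + (6.61 × 10^-3)²/(5.7 × 10^-4) = 8.33 × 10^-2 M

C₀ = 8.3 × 10^-2 M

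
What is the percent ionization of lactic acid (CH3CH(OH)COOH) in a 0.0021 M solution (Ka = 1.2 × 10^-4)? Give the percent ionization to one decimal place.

21.2%

CH3CH(OH)COOH ⇌ CH3CH(OH)COO- + H+; let x = [H+] at equilibrium.
Solve x² + 0.00012x − 2.52e-07 = 0 → x = 4.46 × 10^-4 M
Fraction ionized = 4.46 × 10^-4 / 0.0021 = 0.2124 → 21.2%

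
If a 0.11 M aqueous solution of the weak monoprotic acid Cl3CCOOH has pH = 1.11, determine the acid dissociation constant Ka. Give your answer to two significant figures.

Ka = 1.9 × 10^-1

[H+] = 10^(-1.11) = 7.76 × 10^-2 M
At equilibrium [HA] = 0.11 − 7.76 × 10^-2 = 3.24 × 10^-2 M
Ka = [H+][A-]/[HA] = (7.76 × 10^-2)² / 3.24 × 10^-2 = 1.9 × 10^-1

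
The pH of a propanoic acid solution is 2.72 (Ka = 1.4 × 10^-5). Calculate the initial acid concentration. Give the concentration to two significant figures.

[H+] = 10^(-2.72) = 1.91 × 10^-3 M = x
Ka = x²/(C₀ − x) ⇒ C₀ = x + x²/Ka
C₀ = 1.91 × 10^-3 + (1.91 × 10^-3)²/(1.4 × 10^-5) = 2.62 × 10^-1 M

C₀ = 2.6 × 10^-1 M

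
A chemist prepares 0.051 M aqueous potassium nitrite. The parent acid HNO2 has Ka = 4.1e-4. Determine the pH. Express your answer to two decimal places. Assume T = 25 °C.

NO2- is the conjugate base of the weak acid HNO2.
Kb = Kw/Ka = 1.0×10^-14 / 4.1 × 10^-4 = 2.44 × 10^-11
Kb = [OH-]²/(0.051 − [OH-]) = 2.44 × 10^-11
Since Kb ≪ C₀, [OH-] ≈ √(Kb·C₀) = 1.12 × 10^-6 M.
pOH = −log(1.12 × 10^-6) = 5.95; pH = 14.00 − 5.95 = 8.05

pH = 8.05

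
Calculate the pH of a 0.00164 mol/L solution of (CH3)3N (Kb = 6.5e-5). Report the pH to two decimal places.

(CH3)3N + H2O ⇌ (CH3)3NH+ + OH-
Kb = [OH-]²/(0.00164 − [OH-]) = 6.5 × 10^-5
[OH-] is not negligible relative to C₀; solve [OH-]² + 6.5e-05·[OH-] − 1.07e-07 = 0.
[OH-] = (−Kb + √(Kb² + 4·Kb·C₀))/2 = 2.96 × 10^-4 M
pOH = −log(2.96 × 10^-4) = 3.53; pH = 14.00 − 3.53 = 10.47

pH = 10.47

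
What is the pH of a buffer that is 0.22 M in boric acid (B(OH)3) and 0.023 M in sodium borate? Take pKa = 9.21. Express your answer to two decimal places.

Henderson–Hasselbalch: pH = pKa + log([B(OH)4-]/[B(OH)3]) = 9.21 + log(0.023/0.22)
pH = 9.21 + (-0.981) = 8.23

pH = 8.23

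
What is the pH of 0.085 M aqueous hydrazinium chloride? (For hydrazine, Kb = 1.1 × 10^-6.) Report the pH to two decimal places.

N2H5+ is the conjugate acid of the weak base N2H4.
Ka = Kw/Kb = 1.0×10^-14 / 1.1 × 10^-6 = 9.09 × 10^-9
From the ICE table, Ka = [H+]²/(0.085 − [H+]) = 9.09 × 10^-9.
Assume [H+] ≪ 0.085: [H+] ≈ √(9.09 × 10^-9 × 0.085) = 2.78 × 10^-5 M
([H+]/C₀ = 0.033% < 5%, so the approximation holds.)
pH = −log(2.78 × 10^-5) = 4.56

pH = 4.56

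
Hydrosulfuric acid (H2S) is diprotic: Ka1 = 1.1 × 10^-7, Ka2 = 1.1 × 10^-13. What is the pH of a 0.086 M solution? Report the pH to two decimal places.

pH = 4.01

Ka1 ≫ Ka2, so treat the first dissociation as the only significant source of H+.
Ka1 = x²/(0.086 − x) = 1.1 × 10^-7
x ≈ √(1.1 × 10^-7 × 0.086) = 9.73 × 10^-5 M
pH = −log(9.73 × 10^-5) = 4.01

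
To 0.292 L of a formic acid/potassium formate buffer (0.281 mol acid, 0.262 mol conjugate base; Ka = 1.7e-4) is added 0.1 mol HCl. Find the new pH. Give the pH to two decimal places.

Added H+ converts HCOO- to HCOOH: HCOOH → 0.381 mol, HCOO- → 0.162 mol.
pKa = −log(1.7 × 10^-4) = 3.770
Henderson–Hasselbalch with mole ratio 0.162/0.381: pH = 3.770 + (-0.371)

pH = 3.40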